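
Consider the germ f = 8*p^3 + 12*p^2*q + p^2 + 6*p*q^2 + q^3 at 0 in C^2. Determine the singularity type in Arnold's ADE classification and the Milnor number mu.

The Hessian of f at 0 has rank 1. Corank 1: A-series; mu = 2 gives A_2.

Type A2, Milnor number mu = 2.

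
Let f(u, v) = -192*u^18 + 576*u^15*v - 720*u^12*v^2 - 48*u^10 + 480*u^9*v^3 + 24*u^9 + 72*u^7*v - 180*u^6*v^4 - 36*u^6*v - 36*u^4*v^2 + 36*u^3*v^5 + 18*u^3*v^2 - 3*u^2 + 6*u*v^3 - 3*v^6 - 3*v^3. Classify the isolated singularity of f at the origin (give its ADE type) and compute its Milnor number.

The Hessian of f at 0 has rank 1. Corank 1: A-series; mu = 2 gives A_2.

Type A_2, Milnor number mu = 2.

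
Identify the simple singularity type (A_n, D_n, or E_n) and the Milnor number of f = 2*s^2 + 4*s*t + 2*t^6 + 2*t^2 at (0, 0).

Type A_5, Milnor number mu = 5.

The Hessian of f at 0 is [[4, 4], [4, 4]] with rank 1, so corank 1. A Groebner basis of the Jacobian ideal J(f) in C{s,t} is {t^5, s + t}; counting standard monomials gives mu = 5. Corank 1: A-series; mu = 5 gives A_5.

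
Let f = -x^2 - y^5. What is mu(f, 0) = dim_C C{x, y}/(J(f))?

The Hessian of f at 0 is [[-2, 0], [0, 0]] with rank 1, so corank 1. A Groebner basis of the Jacobian ideal J(f) in C{x,y} is {y^4, x}; counting standard monomials gives mu = 4. Corank 1: A-series; mu = 4 gives A_4.

4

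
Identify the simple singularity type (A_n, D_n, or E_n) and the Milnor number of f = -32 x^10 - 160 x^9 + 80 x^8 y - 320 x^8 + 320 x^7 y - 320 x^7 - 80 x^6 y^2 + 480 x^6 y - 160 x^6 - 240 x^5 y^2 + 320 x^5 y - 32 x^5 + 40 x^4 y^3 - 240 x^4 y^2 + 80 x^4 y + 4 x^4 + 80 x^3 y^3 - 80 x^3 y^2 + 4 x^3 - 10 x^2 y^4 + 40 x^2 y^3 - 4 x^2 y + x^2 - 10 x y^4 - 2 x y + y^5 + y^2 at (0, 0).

Type A4, Milnor number mu = 4.

The Hessian of f at 0 has rank 1. Corank 1: A-series; mu = 4 gives A_4.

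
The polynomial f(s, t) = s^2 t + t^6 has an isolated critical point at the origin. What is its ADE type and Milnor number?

Type D_7, Milnor number mu = 7.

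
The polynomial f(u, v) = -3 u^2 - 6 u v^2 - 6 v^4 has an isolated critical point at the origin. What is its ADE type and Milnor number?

Type A_{3}, Milnor number mu = 3.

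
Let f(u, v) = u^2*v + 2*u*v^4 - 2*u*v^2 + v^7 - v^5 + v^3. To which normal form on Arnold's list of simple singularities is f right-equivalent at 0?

D6

The Hessian of f at 0 is [[0, 0], [0, 0]] with rank 0, so corank 2. A Groebner basis of the Jacobian ideal J(f) in C{u,v} is {u*v + v^4 - v^2, u*v^2 - v^3, u^2 - 7*u*v + 6*v^2}; counting standard monomials gives mu = 6. Corank 2; j^3 = v*(u - v)^2 has shape L^2 M (L != M), so D-series; mu = 6 gives D_6.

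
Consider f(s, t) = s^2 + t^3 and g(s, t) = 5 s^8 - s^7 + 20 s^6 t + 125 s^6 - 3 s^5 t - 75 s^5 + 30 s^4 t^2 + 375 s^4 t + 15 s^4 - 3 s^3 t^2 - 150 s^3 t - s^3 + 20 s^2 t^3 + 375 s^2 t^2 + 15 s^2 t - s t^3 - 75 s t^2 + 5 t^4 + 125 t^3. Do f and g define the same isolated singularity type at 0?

The Hessian of f at 0 has rank 1. Corank 1: A-series; mu = 2 gives A_2. The Hessian of g at 0 has rank 0. Corank 2; j^3 = -(s - 5*t)^3 is a perfect cube, so E-series; the 4-jet and mu = 7 give E_7. f is A_2 but g is E_7, hence not right-equivalent.

No.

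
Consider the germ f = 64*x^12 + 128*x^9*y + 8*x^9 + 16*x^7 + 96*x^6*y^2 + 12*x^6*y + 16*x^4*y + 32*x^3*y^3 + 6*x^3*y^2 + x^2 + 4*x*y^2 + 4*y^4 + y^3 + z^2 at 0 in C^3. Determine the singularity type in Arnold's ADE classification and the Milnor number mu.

Type A_2, Milnor number mu = 2.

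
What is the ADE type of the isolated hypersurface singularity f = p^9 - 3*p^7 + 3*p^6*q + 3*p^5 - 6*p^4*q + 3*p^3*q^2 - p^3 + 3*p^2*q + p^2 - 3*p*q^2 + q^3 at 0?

A_{2}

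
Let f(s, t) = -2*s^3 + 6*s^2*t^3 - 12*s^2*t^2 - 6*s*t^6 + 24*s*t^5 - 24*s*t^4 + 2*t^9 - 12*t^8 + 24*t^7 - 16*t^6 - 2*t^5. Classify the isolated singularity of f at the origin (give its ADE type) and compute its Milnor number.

The Hessian of f at 0 has rank 0. Corank 2; j^3 = -2*s^3 is a perfect cube, so E-series; the 5-jet and mu = 8 give E_8.

Type E_{8}, Milnor number mu = 8.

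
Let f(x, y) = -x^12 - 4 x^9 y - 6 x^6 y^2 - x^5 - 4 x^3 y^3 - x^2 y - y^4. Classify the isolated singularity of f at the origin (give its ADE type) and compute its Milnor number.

Type D_{5}, Milnor number mu = 5.

The Hessian of f at 0 is [[0, 0], [0, 0]] with rank 0, so corank 2. A Groebner basis of the Jacobian ideal J(f) in C{x,y} is {x^3, x^2/4 + y^3, x*y}; counting standard monomials gives mu = 5. Corank 2; j^3 = -x^2*y has shape L^2 M (L != M), so D-series; mu = 5 gives D_5.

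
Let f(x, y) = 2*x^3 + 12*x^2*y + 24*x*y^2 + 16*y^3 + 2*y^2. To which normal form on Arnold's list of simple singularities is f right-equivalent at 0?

The Hessian of f at 0 is [[0, 0], [0, 4]] with rank 1, so corank 1. A Groebner basis of the Jacobian ideal J(f) in C{x,y} is {x^2, y}; counting standard monomials gives mu = 2. Corank 1: A-series; mu = 2 gives A_2.

A_{2}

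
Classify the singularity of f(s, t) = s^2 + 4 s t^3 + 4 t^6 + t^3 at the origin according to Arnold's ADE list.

The Hessian of f at 0 has rank 1. Corank 1: A-series; mu = 2 gives A_2.

A_{2}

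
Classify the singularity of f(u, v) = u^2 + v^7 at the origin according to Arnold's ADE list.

A_6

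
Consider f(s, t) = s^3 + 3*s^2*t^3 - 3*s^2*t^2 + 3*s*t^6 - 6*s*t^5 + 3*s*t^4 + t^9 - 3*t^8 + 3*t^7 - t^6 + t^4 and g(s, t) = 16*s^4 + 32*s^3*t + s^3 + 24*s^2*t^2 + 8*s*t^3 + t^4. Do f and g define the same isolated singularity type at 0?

Yes.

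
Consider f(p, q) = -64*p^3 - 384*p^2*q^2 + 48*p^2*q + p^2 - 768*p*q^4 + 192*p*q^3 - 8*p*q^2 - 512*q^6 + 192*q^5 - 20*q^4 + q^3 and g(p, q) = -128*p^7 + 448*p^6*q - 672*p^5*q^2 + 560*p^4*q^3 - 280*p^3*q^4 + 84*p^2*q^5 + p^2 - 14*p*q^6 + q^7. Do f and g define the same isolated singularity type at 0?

No.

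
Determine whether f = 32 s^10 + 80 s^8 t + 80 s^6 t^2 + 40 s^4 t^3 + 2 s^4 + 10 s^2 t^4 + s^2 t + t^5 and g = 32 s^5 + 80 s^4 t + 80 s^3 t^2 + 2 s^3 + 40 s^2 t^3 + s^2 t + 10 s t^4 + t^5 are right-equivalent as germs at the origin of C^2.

Yes.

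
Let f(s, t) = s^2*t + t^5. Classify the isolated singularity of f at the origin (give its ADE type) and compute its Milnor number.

The Hessian of f at 0 is [[0, 0], [0, 0]] with rank 0, so corank 2. A Groebner basis of the Jacobian ideal J(f) in C{s,t} is {s^2/5 + t^4, s^3, s*t}; counting standard monomials gives mu = 6. Corank 2; j^3 = s^2*t has shape L^2 M (L != M), so D-series; mu = 6 gives D_6.

Type D_6, Milnor number mu = 6.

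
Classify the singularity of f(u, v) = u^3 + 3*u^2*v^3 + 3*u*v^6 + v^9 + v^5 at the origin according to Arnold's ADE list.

E_{8}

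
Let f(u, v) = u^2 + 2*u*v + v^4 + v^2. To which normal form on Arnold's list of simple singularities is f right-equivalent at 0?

A_3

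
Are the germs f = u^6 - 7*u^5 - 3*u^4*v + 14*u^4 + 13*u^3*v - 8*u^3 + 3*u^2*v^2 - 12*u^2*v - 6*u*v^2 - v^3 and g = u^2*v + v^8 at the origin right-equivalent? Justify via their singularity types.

The Hessian of f at 0 has rank 0. Corank 2; j^3 = -(2*u + v)^3 is a perfect cube, so E-series; the 4-jet and mu = 7 give E_7. The Hessian of g at 0 has rank 0. Corank 2; j^3 = u^2*v has shape L^2 M (L != M), so D-series; mu = 9 gives D_9. f is E_7 but g is D_9, hence not right-equivalent.

No.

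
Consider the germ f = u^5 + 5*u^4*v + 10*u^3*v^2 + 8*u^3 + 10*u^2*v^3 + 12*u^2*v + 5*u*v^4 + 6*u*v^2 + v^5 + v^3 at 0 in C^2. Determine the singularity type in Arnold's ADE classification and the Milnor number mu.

Type E_8, Milnor number mu = 8.

The Hessian of f at 0 has rank 0. Corank 2; j^3 = (2*u + v)^3 is a perfect cube, so E-series; the 5-jet and mu = 8 give E_8.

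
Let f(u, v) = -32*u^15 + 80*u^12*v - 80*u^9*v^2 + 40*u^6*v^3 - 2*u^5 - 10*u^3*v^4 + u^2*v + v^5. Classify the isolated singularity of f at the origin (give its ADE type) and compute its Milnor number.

The Hessian of f at 0 has rank 0. Corank 2; j^3 = u^2*v has shape L^2 M (L != M), so D-series; mu = 6 gives D_6.

Type D_6, Milnor number mu = 6.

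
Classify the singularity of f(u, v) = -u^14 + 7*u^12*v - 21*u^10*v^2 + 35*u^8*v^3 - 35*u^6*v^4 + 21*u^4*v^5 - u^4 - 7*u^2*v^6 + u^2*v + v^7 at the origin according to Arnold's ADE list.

D8

The Hessian of f at 0 has rank 0. Corank 2; j^3 = u^2*v has shape L^2 M (L != M), so D-series; mu = 8 gives D_8.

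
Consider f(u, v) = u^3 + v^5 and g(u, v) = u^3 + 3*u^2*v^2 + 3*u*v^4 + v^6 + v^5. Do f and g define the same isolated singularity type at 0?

Yes.

The Hessian of f at 0 is [[0, 0], [0, 0]] with rank 0, so corank 2. A Groebner basis of the Jacobian ideal J(f) in C{u,v} is {v^4, u^2}; counting standard monomials gives mu = 8. Corank 2; j^3 = u^3 is a perfect cube, so E-series; the 5-jet and mu = 8 give E_8. The Hessian of g at 0 is [[0, 0], [0, 0]] with rank 0, so corank 2. A Groebner basis of the Jacobian ideal J(g) in C{u,v} is {v^4, u^3, u^2/2 + u*v^2}; counting standard monomials gives mu = 8. Corank 2; j^3 = u^3 is a perfect cube, so E-series; the 5-jet and mu = 8 give E_8. Both have type E_8, hence right-equivalent.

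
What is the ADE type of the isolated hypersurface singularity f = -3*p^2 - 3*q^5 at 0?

The Hessian of f at 0 has rank 1. Corank 1: A-series; mu = 4 gives A_4.

A_4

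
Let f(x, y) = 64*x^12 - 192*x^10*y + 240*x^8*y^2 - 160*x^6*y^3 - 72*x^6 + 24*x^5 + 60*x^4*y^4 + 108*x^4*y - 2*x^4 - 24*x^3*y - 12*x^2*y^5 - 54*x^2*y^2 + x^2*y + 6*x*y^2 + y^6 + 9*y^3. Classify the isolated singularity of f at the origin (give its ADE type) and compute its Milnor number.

Type D_{7}, Milnor number mu = 7.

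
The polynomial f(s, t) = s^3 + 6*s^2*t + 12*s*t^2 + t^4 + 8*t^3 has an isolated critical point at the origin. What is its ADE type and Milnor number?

The Hessian of f at 0 is [[0, 0], [0, 0]] with rank 0, so corank 2. A Groebner basis of the Jacobian ideal J(f) in C{s,t} is {t^3, s^2 + 4*s*t + 4*t^2}; counting standard monomials gives mu = 6. Corank 2; j^3 = (s + 2*t)^3 is a perfect cube, so E-series; the 4-jet and mu = 6 give E_6.

Type E_{6}, Milnor number mu = 6.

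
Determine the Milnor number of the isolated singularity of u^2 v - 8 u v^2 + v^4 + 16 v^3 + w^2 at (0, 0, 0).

5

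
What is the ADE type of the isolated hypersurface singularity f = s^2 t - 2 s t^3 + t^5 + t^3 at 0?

D_4

The Hessian of f at 0 has rank 0. Corank 2; j^3 = t*(s^2 + t^2) splits into three distinct lines over C (the quadratic factor has nonzero discriminant), so D_4.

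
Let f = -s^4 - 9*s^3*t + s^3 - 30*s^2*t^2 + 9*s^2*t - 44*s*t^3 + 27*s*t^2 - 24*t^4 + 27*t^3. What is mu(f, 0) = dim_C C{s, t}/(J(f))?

7

The Hessian of f at 0 is [[0, 0], [0, 0]] with rank 0, so corank 2. A Groebner basis of the Jacobian ideal J(f) in C{s,t} is {3*s^2 + 18*s*t + t^4 + t^3 + 27*t^2, s^3 - 45*s^2 - 270*s*t + 12*t^3 - 405*t^2, s^2*t + 11*s^2 + 66*s*t - 16*t^3/3 + 99*t^2, -2*s^2 + s*t^2 - 12*s*t + 7*t^3/3 - 18*t^2}; counting standard monomials gives mu = 7. Corank 2; j^3 = (s + 3*t)^3 is a perfect cube, so E-series; the 4-jet and mu = 7 give E_7.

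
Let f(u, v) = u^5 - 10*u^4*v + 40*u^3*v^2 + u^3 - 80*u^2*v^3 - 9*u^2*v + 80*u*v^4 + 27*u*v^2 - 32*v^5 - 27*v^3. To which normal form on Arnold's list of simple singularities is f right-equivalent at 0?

E_{8}

The Hessian of f at 0 is [[0, 0], [0, 0]] with rank 0, so corank 2. A Groebner basis of the Jacobian ideal J(f) in C{u,v} is {v^5, u*v^3 - 11*v^4/4, u^2 - 6*u*v + 9*v^2}; counting standard monomials gives mu = 8. Corank 2; j^3 = (u - 3*v)^3 is a perfect cube, so E-series; the 5-jet and mu = 8 give E_8.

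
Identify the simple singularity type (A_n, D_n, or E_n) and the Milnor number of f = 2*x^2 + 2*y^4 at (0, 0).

Type A_{3}, Milnor number mu = 3.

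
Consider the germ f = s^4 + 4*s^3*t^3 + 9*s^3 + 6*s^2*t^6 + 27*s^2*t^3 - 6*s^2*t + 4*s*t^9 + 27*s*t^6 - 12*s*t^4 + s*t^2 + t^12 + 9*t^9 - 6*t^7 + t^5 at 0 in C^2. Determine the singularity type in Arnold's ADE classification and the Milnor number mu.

Type D5, Milnor number mu = 5.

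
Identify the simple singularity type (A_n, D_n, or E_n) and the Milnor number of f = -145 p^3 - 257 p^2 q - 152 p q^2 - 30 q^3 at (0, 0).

Type D_{4}, Milnor number mu = 4.

The Hessian of f at 0 has rank 0. Corank 2; j^3 = -(5*p + 3*q)*(29*p^2 + 34*p*q + 10*q^2) splits into three distinct lines over C (the quadratic factor has nonzero discriminant), so D_4.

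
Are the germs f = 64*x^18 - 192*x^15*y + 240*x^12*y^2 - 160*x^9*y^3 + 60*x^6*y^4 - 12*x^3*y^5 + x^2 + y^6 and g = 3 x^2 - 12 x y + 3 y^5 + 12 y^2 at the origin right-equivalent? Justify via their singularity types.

No.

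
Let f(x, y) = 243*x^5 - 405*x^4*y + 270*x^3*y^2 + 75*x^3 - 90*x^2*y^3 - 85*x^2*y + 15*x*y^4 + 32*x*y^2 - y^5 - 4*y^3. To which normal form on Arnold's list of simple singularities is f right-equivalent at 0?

D_6

The Hessian of f at 0 has rank 0. Corank 2; j^3 = (3*x - y)*(5*x - 2*y)^2 has shape L^2 M (L != M), so D-series; mu = 6 gives D_6.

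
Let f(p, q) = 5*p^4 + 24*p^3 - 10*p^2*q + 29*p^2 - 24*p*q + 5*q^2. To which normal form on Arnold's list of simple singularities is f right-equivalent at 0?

The Hessian of f at 0 has rank 2. Corank 0: nondegenerate Morse point, so A_1.

A1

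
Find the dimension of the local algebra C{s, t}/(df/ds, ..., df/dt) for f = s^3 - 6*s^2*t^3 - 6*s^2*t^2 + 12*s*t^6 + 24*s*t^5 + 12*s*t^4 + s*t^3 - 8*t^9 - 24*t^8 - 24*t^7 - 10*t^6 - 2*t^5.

7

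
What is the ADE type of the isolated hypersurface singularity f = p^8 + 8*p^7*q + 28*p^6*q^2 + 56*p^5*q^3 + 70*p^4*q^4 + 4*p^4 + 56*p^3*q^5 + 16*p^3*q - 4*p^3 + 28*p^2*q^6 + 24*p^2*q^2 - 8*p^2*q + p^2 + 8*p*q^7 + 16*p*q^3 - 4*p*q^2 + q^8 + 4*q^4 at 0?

A_{7}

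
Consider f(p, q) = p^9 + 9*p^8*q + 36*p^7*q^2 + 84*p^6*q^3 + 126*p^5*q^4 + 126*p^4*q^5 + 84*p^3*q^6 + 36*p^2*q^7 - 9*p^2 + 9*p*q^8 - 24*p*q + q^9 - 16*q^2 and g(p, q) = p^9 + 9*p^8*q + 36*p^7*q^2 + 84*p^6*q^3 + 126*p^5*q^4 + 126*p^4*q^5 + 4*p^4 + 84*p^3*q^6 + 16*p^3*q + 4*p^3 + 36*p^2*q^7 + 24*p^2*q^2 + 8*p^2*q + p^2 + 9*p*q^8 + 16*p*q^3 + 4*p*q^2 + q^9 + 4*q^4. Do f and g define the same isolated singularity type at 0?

Yes.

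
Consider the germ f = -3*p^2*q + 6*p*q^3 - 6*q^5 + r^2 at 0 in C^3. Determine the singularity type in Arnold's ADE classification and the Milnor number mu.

Type D_{6}, Milnor number mu = 6.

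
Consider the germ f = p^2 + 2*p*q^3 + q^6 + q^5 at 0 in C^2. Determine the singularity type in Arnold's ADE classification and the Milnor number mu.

Type A_{4}, Milnor number mu = 4.

The Hessian of f at 0 is [[2, 0], [0, 0]] with rank 1, so corank 1. A Groebner basis of the Jacobian ideal J(f) in C{p,q} is {p + q^3, p^2, p*q}; counting standard monomials gives mu = 4. Corank 1: A-series; mu = 4 gives A_4.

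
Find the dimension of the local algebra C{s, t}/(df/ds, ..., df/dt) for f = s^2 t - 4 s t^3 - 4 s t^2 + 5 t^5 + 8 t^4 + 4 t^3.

The Hessian of f at 0 has rank 0. Corank 2; j^3 = t*(s - 2*t)^2 has shape L^2 M (L != M), so D-series; mu = 6 gives D_6.

6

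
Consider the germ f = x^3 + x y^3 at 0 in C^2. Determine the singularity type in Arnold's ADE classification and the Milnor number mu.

Type E7, Milnor number mu = 7.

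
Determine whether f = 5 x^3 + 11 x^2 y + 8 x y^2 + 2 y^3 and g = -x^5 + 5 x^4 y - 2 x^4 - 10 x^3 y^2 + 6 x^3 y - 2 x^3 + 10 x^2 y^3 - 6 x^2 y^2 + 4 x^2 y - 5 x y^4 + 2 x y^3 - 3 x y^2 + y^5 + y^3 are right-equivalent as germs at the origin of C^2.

Yes.

The Hessian of f at 0 has rank 0. Corank 2; j^3 = (x + y)*(5*x^2 + 6*x*y + 2*y^2) splits into three distinct lines over C (the quadratic factor has nonzero discriminant), so D_4. The Hessian of g at 0 has rank 0. Corank 2; j^3 = -(x - y)*(2*x^2 - 2*x*y + y^2) splits into three distinct lines over C (the quadratic factor has nonzero discriminant), so D_4. Both have type D_4, hence right-equivalent.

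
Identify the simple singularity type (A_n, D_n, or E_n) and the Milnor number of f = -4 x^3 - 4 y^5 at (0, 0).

The Hessian of f at 0 has rank 0. Corank 2; j^3 = -4*x^3 is a perfect cube, so E-series; the 5-jet and mu = 8 give E_8.

Type E_8, Milnor number mu = 8.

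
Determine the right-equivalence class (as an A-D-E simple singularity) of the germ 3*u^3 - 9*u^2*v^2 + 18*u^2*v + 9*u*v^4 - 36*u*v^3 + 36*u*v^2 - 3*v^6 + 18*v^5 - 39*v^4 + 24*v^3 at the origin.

The Hessian of f at 0 has rank 0. Corank 2; j^3 = 3*(u + 2*v)^3 is a perfect cube, so E-series; the 4-jet and mu = 6 give E_6.

E_6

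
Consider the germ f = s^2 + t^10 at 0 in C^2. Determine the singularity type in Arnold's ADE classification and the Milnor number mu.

Type A9, Milnor number mu = 9.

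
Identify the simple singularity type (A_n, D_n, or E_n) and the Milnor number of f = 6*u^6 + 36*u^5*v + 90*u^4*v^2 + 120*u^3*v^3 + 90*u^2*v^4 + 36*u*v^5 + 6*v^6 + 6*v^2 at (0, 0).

Type A_5, Milnor number mu = 5.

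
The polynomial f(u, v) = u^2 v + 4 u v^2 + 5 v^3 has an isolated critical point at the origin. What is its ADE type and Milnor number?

The Hessian of f at 0 has rank 0. Corank 2; j^3 = v*(u^2 + 4*u*v + 5*v^2) splits into three distinct lines over C (the quadratic factor has nonzero discriminant), so D_4.

Type D_{4}, Milnor number mu = 4.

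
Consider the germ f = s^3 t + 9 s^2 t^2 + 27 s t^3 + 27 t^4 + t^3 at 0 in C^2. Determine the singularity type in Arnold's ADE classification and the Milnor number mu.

The Hessian of f at 0 has rank 0. Corank 2; j^3 = t^3 is a perfect cube, so E-series; the 4-jet and mu = 7 give E_7.

Type E7, Milnor number mu = 7.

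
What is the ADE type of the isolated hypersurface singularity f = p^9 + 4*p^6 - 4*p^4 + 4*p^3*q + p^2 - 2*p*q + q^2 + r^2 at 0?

A_{8}

The Hessian of f at 0 is [[2, -2, 0], [-2, 2, 0], [0, 0, 2]] with rank 2, so corank 1. A Groebner basis of the Jacobian ideal J(f) in C{p,q,r} is {p^2 + p*q^3 - 5*p*q/2 + 3*q^2/2, 3*p^2/2 - 7*p*q/2 + q^4 + 2*q^2, p^3 - p/2 + q/2, p^2*q - p*q^2 - p/6 + q^3/3 + q/6, r}; counting standard monomials gives mu = 8. Corank 1: A-series; mu = 8 gives A_8.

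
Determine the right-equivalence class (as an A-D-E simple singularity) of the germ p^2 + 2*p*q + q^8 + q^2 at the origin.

A_{7}

The Hessian of f at 0 has rank 1. Corank 1: A-series; mu = 7 gives A_7.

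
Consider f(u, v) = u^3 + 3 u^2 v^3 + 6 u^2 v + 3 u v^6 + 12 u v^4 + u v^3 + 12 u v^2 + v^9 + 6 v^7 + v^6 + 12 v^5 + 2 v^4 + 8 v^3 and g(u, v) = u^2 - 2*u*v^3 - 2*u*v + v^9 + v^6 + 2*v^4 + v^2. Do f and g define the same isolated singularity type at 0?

No.

The Hessian of f at 0 has rank 0. Corank 2; j^3 = (u + 2*v)^3 is a perfect cube, so E-series; the 4-jet and mu = 7 give E_7. The Hessian of g at 0 has rank 1. Corank 1: A-series; mu = 8 gives A_8. f is E_7 but g is A_8, hence not right-equivalent.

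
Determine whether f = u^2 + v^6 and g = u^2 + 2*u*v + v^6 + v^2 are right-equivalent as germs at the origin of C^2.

The Hessian of f at 0 has rank 1. Corank 1: A-series; mu = 5 gives A_5. The Hessian of g at 0 has rank 1. Corank 1: A-series; mu = 5 gives A_5. Both have type A_5, hence right-equivalent.

Yes.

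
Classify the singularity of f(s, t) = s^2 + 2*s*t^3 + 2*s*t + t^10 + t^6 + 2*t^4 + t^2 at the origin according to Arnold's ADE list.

A_{9}

The Hessian of f at 0 has rank 1. Corank 1: A-series; mu = 9 gives A_9.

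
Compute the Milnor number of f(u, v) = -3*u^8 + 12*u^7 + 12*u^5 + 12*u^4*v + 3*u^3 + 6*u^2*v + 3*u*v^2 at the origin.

The Hessian of f at 0 has rank 0. Corank 2; j^3 = 3*u*(u + v)^2 has shape L^2 M (L != M), so D-series; mu = 9 gives D_9.

9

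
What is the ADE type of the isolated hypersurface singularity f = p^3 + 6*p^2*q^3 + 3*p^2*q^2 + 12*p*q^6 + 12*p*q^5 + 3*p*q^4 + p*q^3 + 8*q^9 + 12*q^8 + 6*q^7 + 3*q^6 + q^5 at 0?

E_7

The Hessian of f at 0 is [[0, 0], [0, 0]] with rank 0, so corank 2. A Groebner basis of the Jacobian ideal J(f) in C{p,q} is {-p^2 + q^4 - q^3/3, p^3, p^2*q + p^2/3 + q^3/9, p^2 + p*q^2 + q^3/3}; counting standard monomials gives mu = 7. Corank 2; j^3 = p^3 is a perfect cube, so E-series; the 4-jet and mu = 7 give E_7.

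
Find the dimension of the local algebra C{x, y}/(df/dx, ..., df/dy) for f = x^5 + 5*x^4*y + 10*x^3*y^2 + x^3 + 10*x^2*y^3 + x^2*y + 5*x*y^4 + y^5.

6

The Hessian of f at 0 is [[0, 0], [0, 0]] with rank 0, so corank 2. A Groebner basis of the Jacobian ideal J(f) in C{x,y} is {-x*y/5 + y^4, x*y^2, x^2 + x*y}; counting standard monomials gives mu = 6. Corank 2; j^3 = x^2*(x + y) has shape L^2 M (L != M), so D-series; mu = 6 gives D_6.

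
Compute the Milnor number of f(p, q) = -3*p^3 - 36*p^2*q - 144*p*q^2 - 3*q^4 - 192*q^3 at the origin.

The Hessian of f at 0 is [[0, 0], [0, 0]] with rank 0, so corank 2. A Groebner basis of the Jacobian ideal J(f) in C{p,q} is {q^3, p^2 + 8*p*q + 16*q^2}; counting standard monomials gives mu = 6. Corank 2; j^3 = -3*(p + 4*q)^3 is a perfect cube, so E-series; the 4-jet and mu = 6 give E_6.

6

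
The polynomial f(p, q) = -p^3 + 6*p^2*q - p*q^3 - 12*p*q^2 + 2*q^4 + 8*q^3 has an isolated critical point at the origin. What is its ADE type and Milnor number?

The Hessian of f at 0 has rank 0. Corank 2; j^3 = -(p - 2*q)^3 is a perfect cube, so E-series; the 4-jet and mu = 7 give E_7.

Type E7, Milnor number mu = 7.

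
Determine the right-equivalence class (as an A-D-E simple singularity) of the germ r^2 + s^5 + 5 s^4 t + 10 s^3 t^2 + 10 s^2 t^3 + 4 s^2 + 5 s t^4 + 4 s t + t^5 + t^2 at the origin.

The Hessian of f at 0 is [[8, 4, 0], [4, 2, 0], [0, 0, 2]] with rank 2, so corank 1. A Groebner basis of the Jacobian ideal J(f) in C{s,t,r} is {t^4, s + t/2, r}; counting standard monomials gives mu = 4. Corank 1: A-series; mu = 4 gives A_4.

A_4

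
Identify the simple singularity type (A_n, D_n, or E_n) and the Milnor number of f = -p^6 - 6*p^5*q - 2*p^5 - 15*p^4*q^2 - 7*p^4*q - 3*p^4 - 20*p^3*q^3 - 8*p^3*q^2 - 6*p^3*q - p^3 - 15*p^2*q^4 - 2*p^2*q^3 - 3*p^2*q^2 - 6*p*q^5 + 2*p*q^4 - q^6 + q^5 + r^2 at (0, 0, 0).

Type E_{8}, Milnor number mu = 8.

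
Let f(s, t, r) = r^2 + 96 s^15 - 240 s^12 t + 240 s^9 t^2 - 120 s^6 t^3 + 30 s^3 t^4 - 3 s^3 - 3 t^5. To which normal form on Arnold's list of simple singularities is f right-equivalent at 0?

The Hessian of f at 0 has rank 1. Corank 2; j^3 = -3*s^3 is a perfect cube, so E-series; the 5-jet and mu = 8 give E_8.

E_{8}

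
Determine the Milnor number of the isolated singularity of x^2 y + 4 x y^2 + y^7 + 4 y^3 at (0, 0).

The Hessian of f at 0 has rank 0. Corank 2; j^3 = y*(x + 2*y)^2 has shape L^2 M (L != M), so D-series; mu = 8 gives D_8.

8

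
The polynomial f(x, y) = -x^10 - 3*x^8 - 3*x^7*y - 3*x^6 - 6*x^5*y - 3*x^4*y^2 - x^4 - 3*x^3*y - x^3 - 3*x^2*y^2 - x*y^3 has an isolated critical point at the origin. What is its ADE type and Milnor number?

Type E_{7}, Milnor number mu = 7.

The Hessian of f at 0 is [[0, 0], [0, 0]] with rank 0, so corank 2. A Groebner basis of the Jacobian ideal J(f) in C{x,y} is {3*x^2 + y^4 + y^3, x^3, x^2*y - x^2 - y^3/3, 2*x^2 + x*y^2 + 2*y^3/3}; counting standard monomials gives mu = 7. Corank 2; j^3 = -x^3 is a perfect cube, so E-series; the 4-jet and mu = 7 give E_7.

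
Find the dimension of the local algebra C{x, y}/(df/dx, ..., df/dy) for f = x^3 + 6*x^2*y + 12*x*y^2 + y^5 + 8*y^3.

8

The Hessian of f at 0 has rank 0. Corank 2; j^3 = (x + 2*y)^3 is a perfect cube, so E-series; the 5-jet and mu = 8 give E_8.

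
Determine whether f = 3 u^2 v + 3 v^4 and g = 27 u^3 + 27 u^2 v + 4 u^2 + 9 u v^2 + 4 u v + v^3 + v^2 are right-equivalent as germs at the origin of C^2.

The Hessian of f at 0 has rank 0. Corank 2; j^3 = 3*u^2*v has shape L^2 M (L != M), so D-series; mu = 5 gives D_5. The Hessian of g at 0 has rank 1. Corank 1: A-series; mu = 2 gives A_2. f is D_5 but g is A_2, hence not right-equivalent.

No.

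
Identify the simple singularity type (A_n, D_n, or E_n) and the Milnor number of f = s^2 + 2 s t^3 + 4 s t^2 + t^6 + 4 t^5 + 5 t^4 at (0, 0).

Type A_3, Milnor number mu = 3.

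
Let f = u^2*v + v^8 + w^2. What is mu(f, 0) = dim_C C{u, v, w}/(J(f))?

9

The Hessian of f at 0 is [[0, 0, 0], [0, 0, 0], [0, 0, 2]] with rank 1, so corank 2. A Groebner basis of the Jacobian ideal J(f) in C{u,v,w} is {u^2/8 + v^7, u^3, u*v, w}; counting standard monomials gives mu = 9. Corank 2; j^3 = u^2*v has shape L^2 M (L != M), so D-series; mu = 9 gives D_9.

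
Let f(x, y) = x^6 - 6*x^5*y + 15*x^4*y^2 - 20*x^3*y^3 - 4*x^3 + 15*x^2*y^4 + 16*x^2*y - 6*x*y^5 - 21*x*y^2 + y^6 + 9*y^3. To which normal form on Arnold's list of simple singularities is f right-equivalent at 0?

D_{7}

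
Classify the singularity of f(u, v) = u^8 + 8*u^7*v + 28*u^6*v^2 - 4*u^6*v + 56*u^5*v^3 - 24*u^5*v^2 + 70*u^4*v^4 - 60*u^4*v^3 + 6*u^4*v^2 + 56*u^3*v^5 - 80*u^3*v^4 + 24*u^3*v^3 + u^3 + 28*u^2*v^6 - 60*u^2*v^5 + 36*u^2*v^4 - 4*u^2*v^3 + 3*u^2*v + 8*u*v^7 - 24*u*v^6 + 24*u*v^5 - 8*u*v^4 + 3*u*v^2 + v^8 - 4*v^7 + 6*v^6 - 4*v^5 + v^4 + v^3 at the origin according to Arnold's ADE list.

E_{6}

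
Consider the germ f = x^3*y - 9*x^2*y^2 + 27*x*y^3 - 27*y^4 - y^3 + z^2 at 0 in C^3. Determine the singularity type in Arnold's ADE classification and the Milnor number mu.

Type E_{7}, Milnor number mu = 7.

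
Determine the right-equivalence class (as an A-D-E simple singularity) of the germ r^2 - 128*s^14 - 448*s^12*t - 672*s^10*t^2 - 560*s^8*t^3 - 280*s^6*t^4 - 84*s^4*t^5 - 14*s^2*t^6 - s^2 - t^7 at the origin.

A6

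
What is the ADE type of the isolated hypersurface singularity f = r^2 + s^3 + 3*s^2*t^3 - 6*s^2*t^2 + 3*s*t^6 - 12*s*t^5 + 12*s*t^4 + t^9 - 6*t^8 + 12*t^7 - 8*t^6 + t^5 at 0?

The Hessian of f at 0 has rank 1. Corank 2; j^3 = s^3 is a perfect cube, so E-series; the 5-jet and mu = 8 give E_8.

E8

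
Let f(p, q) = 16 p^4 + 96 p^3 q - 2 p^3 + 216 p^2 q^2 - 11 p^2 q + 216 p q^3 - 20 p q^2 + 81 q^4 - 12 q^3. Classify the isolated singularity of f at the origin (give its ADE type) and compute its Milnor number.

The Hessian of f at 0 has rank 0. Corank 2; j^3 = -(p + 2*q)^2*(2*p + 3*q) has shape L^2 M (L != M), so D-series; mu = 5 gives D_5.

Type D_{5}, Milnor number mu = 5.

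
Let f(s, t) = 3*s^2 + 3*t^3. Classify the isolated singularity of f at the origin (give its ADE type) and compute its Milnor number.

Type A_{2}, Milnor number mu = 2.

The Hessian of f at 0 has rank 1. Corank 1: A-series; mu = 2 gives A_2.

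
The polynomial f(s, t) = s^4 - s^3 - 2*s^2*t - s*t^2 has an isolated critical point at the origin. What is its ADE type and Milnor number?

Type D5, Milnor number mu = 5.

The Hessian of f at 0 has rank 0. Corank 2; j^3 = -s*(s + t)^2 has shape L^2 M (L != M), so D-series; mu = 5 gives D_5.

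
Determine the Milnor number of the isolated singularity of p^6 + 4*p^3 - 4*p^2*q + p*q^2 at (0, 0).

The Hessian of f at 0 is [[0, 0], [0, 0]] with rank 0, so corank 2. A Groebner basis of the Jacobian ideal J(f) in C{p,q} is {-32*p*q/3 + q^5 + 16*q^2/3, p*q^2 - q^3/2, p^2 - p*q/2}; counting standard monomials gives mu = 7. Corank 2; j^3 = p*(2*p - q)^2 has shape L^2 M (L != M), so D-series; mu = 7 gives D_7.

7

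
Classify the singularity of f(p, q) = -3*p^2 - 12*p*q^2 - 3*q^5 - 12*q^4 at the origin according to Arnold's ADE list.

The Hessian of f at 0 has rank 1. Corank 1: A-series; mu = 4 gives A_4.

A4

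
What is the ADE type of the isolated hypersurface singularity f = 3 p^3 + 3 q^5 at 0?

E_8

The Hessian of f at 0 has rank 0. Corank 2; j^3 = 3*p^3 is a perfect cube, so E-series; the 5-jet and mu = 8 give E_8.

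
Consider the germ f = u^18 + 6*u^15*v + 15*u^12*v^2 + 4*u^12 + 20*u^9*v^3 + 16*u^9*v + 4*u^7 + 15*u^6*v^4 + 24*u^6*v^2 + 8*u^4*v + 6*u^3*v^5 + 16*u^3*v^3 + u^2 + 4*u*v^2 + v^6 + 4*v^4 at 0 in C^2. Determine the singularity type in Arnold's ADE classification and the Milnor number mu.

Type A_5, Milnor number mu = 5.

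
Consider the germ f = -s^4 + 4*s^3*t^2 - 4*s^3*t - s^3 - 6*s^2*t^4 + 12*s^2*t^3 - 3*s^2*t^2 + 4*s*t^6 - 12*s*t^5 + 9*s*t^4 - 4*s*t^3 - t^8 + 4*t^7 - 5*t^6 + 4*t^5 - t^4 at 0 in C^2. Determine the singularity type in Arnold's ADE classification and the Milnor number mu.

The Hessian of f at 0 is [[0, 0], [0, 0]] with rank 0, so corank 2. A Groebner basis of the Jacobian ideal J(f) in C{s,t} is {s^3, s^2*t, -s^2/2 + s*t^2, 3*s^2/2 + t^3}; counting standard monomials gives mu = 6. Corank 2; j^3 = -s^3 is a perfect cube, so E-series; the 4-jet and mu = 6 give E_6.

Type E6, Milnor number mu = 6.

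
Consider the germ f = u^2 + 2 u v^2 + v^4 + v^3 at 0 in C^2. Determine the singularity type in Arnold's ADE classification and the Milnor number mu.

Type A2, Milnor number mu = 2.

The Hessian of f at 0 has rank 1. Corank 1: A-series; mu = 2 gives A_2.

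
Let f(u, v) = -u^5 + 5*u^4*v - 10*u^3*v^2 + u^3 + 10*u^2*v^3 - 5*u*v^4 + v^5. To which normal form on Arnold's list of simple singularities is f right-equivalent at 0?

E_8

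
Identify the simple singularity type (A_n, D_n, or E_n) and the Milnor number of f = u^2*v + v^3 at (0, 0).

Type D4, Milnor number mu = 4.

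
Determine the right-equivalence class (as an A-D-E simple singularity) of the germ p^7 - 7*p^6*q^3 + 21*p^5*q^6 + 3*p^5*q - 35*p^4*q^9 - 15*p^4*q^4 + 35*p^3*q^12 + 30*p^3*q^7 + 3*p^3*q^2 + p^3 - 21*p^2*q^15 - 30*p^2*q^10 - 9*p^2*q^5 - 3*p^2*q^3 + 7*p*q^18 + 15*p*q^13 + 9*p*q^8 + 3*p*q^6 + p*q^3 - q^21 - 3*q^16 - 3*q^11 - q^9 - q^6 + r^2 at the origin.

The Hessian of f at 0 is [[0, 0, 0], [0, 0, 0], [0, 0, 2]] with rank 1, so corank 2. A Groebner basis of the Jacobian ideal J(f) in C{p,q,r} is {p^3, p*q^2, 3*p^2 + q^3, r}; counting standard monomials gives mu = 7. Corank 2; j^3 = p^3 is a perfect cube, so E-series; the 4-jet and mu = 7 give E_7.

E7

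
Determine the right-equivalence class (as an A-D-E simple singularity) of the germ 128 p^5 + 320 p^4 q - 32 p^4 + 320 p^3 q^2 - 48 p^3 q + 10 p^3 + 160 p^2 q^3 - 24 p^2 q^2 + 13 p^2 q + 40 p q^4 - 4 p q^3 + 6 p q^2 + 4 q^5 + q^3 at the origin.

D4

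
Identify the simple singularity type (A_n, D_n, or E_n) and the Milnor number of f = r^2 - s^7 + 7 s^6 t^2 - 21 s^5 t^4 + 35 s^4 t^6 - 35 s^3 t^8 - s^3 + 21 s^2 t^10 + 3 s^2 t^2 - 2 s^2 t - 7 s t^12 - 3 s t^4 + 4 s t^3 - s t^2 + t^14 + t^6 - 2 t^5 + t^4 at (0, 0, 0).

The Hessian of f at 0 is [[0, 0, 0], [0, 0, 0], [0, 0, 2]] with rank 1, so corank 2. A Groebner basis of the Jacobian ideal J(f) in C{s,t,r} is {-s^2 - s*t + t^4 - t^3, s^3 + 3*s^2*t + 3*s^2 + 22*s*t/7 + 6*t^3/7 + t^2/7, -s^2 + s*t^2 - s*t, r}; counting standard monomials gives mu = 8. Corank 2; j^3 = -s*(s + t)^2 has shape L^2 M (L != M), so D-series; mu = 8 gives D_8.

Type D8, Milnor number mu = 8.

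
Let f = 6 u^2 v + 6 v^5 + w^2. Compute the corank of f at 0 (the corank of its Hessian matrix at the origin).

Hessian at 0 has rank 1.

2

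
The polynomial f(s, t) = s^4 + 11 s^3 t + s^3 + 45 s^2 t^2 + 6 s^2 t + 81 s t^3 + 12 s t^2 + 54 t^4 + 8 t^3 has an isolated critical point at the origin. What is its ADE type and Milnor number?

The Hessian of f at 0 has rank 0. Corank 2; j^3 = (s + 2*t)^3 is a perfect cube, so E-series; the 4-jet and mu = 7 give E_7.

Type E_7, Milnor number mu = 7.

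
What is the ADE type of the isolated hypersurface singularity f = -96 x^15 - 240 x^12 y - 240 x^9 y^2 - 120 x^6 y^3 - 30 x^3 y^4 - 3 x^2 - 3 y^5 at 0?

The Hessian of f at 0 is [[-6, 0], [0, 0]] with rank 1, so corank 1. A Groebner basis of the Jacobian ideal J(f) in C{x,y} is {y^4, x}; counting standard monomials gives mu = 4. Corank 1: A-series; mu = 4 gives A_4.

A4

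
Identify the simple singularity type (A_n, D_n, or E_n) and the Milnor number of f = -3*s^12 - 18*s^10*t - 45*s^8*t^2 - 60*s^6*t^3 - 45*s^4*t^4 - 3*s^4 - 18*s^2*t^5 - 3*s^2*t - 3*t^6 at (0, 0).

The Hessian of f at 0 is [[0, 0], [0, 0]] with rank 0, so corank 2. A Groebner basis of the Jacobian ideal J(f) in C{s,t} is {s^2/6 + t^5, s^3, s*t}; counting standard monomials gives mu = 7. Corank 2; j^3 = -3*s^2*t has shape L^2 M (L != M), so D-series; mu = 7 gives D_7.

Type D7, Milnor number mu = 7.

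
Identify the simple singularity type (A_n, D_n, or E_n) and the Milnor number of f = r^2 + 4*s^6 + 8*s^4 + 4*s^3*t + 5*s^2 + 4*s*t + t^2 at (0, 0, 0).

The Hessian of f at 0 has rank 3. Corank 0: nondegenerate Morse point, so A_1.

Type A1, Milnor number mu = 1.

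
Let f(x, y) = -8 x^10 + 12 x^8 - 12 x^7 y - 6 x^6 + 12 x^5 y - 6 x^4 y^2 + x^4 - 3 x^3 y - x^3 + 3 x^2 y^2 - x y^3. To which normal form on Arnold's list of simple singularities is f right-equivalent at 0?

E_{7}

The Hessian of f at 0 is [[0, 0], [0, 0]] with rank 0, so corank 2. A Groebner basis of the Jacobian ideal J(f) in C{x,y} is {3*x^2 + y^4 + y^3, x^3, x^2*y - x^2 - y^3/3, -2*x^2 + x*y^2 - 2*y^3/3}; counting standard monomials gives mu = 7. Corank 2; j^3 = -x^3 is a perfect cube, so E-series; the 4-jet and mu = 7 give E_7.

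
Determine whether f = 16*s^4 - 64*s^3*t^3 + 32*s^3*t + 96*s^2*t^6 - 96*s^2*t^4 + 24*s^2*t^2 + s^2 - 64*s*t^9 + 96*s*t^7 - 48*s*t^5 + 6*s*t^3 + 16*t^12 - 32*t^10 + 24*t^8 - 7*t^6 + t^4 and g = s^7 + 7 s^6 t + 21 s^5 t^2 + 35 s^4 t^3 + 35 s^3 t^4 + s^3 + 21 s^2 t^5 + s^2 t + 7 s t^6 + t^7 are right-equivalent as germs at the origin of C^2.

No.

The Hessian of f at 0 has rank 1. Corank 1: A-series; mu = 3 gives A_3. The Hessian of g at 0 has rank 0. Corank 2; j^3 = s^2*(s + t) has shape L^2 M (L != M), so D-series; mu = 8 gives D_8. f is A_3 but g is D_8, hence not right-equivalent.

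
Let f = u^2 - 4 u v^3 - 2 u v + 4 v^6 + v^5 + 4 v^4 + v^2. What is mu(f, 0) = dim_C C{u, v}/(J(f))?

The Hessian of f at 0 has rank 1. Corank 1: A-series; mu = 4 gives A_4.

4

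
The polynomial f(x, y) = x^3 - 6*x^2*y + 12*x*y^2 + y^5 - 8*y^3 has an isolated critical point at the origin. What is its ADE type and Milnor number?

Type E8, Milnor number mu = 8.

The Hessian of f at 0 has rank 0. Corank 2; j^3 = (x - 2*y)^3 is a perfect cube, so E-series; the 5-jet and mu = 8 give E_8.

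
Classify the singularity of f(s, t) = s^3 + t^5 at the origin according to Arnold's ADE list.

E_{8}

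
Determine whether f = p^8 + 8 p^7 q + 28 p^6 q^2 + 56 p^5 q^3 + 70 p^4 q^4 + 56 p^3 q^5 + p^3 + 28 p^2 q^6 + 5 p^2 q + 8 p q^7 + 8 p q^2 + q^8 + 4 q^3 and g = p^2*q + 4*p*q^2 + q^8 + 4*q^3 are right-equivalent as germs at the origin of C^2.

Yes.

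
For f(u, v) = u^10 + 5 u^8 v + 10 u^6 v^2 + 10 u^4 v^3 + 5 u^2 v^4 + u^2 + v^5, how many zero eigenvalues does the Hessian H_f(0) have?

Hessian at 0 has rank 1.

1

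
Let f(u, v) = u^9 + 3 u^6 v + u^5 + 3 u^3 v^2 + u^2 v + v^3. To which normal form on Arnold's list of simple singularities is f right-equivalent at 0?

D_{4}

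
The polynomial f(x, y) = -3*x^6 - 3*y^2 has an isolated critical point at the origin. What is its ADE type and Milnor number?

Type A5, Milnor number mu = 5.

The Hessian of f at 0 has rank 1. Corank 1: A-series; mu = 5 gives A_5.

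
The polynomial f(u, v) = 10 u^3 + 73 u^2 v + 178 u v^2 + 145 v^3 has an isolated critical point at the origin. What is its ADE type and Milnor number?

The Hessian of f at 0 is [[0, 0], [0, 0]] with rank 0, so corank 2. A Groebner basis of the Jacobian ideal J(f) in C{u,v} is {v^3, u^2 - 71*v^2/11, u*v + 28*v^2/11}; counting standard monomials gives mu = 4. Corank 2; j^3 = (2*u + 5*v)*(5*u^2 + 24*u*v + 29*v^2) splits into three distinct lines over C (the quadratic factor has nonzero discriminant), so D_4.

Type D_{4}, Milnor number mu = 4.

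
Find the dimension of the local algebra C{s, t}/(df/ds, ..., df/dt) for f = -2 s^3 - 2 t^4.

6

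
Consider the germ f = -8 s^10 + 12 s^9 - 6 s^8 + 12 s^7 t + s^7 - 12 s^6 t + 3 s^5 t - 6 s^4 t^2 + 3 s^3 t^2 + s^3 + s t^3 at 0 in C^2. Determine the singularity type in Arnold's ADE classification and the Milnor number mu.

The Hessian of f at 0 is [[0, 0], [0, 0]] with rank 0, so corank 2. A Groebner basis of the Jacobian ideal J(f) in C{s,t} is {s^3, s*t^2, 3*s^2 + t^3}; counting standard monomials gives mu = 7. Corank 2; j^3 = s^3 is a perfect cube, so E-series; the 4-jet and mu = 7 give E_7.

Type E7, Milnor number mu = 7.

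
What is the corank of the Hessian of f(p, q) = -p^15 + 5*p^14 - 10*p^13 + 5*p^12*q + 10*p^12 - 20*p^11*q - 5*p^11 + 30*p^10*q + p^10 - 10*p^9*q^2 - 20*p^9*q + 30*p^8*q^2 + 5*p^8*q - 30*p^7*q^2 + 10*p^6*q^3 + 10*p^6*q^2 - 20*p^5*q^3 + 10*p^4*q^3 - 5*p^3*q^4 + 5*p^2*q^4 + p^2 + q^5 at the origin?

Hessian at 0 has rank 1.

1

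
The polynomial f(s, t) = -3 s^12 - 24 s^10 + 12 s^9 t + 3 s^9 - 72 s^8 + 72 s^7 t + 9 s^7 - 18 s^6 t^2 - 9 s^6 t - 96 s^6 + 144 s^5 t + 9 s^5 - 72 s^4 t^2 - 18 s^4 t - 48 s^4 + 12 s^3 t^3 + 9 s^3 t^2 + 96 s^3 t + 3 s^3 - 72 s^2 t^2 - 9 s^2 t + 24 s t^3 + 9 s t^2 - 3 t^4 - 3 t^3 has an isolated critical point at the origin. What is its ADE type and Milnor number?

Type E_6, Milnor number mu = 6.

The Hessian of f at 0 is [[0, 0], [0, 0]] with rank 0, so corank 2. A Groebner basis of the Jacobian ideal J(f) in C{s,t} is {t^4, s*t^2 - 5*t^3/6, s^2 - 2*s*t + t^2}; counting standard monomials gives mu = 6. Corank 2; j^3 = 3*(s - t)^3 is a perfect cube, so E-series; the 4-jet and mu = 6 give E_6.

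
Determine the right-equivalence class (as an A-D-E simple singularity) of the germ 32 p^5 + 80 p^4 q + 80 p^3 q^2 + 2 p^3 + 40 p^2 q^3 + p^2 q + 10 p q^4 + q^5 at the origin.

D_{6}

The Hessian of f at 0 has rank 0. Corank 2; j^3 = p^2*(2*p + q) has shape L^2 M (L != M), so D-series; mu = 6 gives D_6.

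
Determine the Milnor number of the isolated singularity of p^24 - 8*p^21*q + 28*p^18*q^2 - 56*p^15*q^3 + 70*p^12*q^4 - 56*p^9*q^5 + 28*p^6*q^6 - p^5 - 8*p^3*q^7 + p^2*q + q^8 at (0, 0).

9

The Hessian of f at 0 is [[0, 0], [0, 0]] with rank 0, so corank 2. A Groebner basis of the Jacobian ideal J(f) in C{p,q} is {p^2/8 + q^7, p^3, p*q}; counting standard monomials gives mu = 9. Corank 2; j^3 = p^2*q has shape L^2 M (L != M), so D-series; mu = 9 gives D_9.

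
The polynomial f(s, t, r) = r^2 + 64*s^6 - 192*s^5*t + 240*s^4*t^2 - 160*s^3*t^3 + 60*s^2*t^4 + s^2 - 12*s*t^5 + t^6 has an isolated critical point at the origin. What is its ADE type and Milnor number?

Type A_5, Milnor number mu = 5.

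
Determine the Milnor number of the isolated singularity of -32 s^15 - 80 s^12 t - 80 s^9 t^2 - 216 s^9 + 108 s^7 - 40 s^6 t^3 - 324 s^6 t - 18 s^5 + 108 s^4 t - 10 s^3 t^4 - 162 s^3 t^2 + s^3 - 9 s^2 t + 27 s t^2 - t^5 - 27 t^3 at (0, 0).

8

The Hessian of f at 0 is [[0, 0], [0, 0]] with rank 0, so corank 2. A Groebner basis of the Jacobian ideal J(f) in C{s,t} is {-s^2/324 + s*t^3 + s*t/54 - t^2/36, t^4, s^3 - 27*s*t^2 + 54*t^3, s^2*t - 6*s*t^2 + 9*t^3}; counting standard monomials gives mu = 8. Corank 2; j^3 = (s - 3*t)^3 is a perfect cube, so E-series; the 5-jet and mu = 8 give E_8.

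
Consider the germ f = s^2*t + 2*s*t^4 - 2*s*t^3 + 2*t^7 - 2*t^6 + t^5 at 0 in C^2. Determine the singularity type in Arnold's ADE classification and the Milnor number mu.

Type D_{8}, Milnor number mu = 8.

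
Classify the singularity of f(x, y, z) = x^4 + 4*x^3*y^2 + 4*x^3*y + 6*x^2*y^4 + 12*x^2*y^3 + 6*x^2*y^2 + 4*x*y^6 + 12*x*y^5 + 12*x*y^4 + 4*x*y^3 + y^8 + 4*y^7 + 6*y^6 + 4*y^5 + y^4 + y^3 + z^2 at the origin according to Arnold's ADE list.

E_{6}

The Hessian of f at 0 is [[0, 0, 0], [0, 0, 0], [0, 0, 2]] with rank 1, so corank 2. A Groebner basis of the Jacobian ideal J(f) in C{x,y,z} is {x^3 + 3*x^2*y, y^2, z}; counting standard monomials gives mu = 6. Corank 2; j^3 = y^3 is a perfect cube, so E-series; the 4-jet and mu = 6 give E_6.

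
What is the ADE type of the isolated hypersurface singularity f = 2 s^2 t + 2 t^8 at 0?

The Hessian of f at 0 is [[0, 0], [0, 0]] with rank 0, so corank 2. A Groebner basis of the Jacobian ideal J(f) in C{s,t} is {s^2/8 + t^7, s^3, s*t}; counting standard monomials gives mu = 9. Corank 2; j^3 = 2*s^2*t has shape L^2 M (L != M), so D-series; mu = 9 gives D_9.

D_{9}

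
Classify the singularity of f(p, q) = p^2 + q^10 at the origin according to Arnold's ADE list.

The Hessian of f at 0 has rank 1. Corank 1: A-series; mu = 9 gives A_9.

A9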